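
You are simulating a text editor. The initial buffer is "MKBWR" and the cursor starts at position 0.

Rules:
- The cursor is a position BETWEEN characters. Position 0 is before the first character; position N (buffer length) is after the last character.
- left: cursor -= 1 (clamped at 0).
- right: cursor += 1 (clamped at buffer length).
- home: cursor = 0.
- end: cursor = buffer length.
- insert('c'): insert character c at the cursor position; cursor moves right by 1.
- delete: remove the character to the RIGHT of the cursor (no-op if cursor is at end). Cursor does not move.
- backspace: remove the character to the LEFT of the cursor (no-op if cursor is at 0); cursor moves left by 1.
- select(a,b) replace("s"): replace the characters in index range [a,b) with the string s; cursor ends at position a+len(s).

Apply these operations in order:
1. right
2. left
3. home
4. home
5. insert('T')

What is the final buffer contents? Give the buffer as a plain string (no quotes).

After op 1 (right): buf='MKBWR' cursor=1
After op 2 (left): buf='MKBWR' cursor=0
After op 3 (home): buf='MKBWR' cursor=0
After op 4 (home): buf='MKBWR' cursor=0
After op 5 (insert('T')): buf='TMKBWR' cursor=1

Answer: TMKBWR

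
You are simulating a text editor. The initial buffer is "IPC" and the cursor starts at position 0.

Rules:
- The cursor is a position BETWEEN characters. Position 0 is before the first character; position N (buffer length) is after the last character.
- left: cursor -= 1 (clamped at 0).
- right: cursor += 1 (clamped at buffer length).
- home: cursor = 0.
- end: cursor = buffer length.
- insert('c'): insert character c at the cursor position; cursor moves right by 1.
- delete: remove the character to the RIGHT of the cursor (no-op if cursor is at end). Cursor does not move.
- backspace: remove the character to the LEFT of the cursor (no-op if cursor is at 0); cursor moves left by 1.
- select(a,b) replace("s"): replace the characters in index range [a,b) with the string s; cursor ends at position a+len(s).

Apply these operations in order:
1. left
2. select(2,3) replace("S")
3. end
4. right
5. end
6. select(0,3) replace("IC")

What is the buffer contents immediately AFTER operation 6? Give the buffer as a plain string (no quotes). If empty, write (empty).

After op 1 (left): buf='IPC' cursor=0
After op 2 (select(2,3) replace("S")): buf='IPS' cursor=3
After op 3 (end): buf='IPS' cursor=3
After op 4 (right): buf='IPS' cursor=3
After op 5 (end): buf='IPS' cursor=3
After op 6 (select(0,3) replace("IC")): buf='IC' cursor=2

Answer: IC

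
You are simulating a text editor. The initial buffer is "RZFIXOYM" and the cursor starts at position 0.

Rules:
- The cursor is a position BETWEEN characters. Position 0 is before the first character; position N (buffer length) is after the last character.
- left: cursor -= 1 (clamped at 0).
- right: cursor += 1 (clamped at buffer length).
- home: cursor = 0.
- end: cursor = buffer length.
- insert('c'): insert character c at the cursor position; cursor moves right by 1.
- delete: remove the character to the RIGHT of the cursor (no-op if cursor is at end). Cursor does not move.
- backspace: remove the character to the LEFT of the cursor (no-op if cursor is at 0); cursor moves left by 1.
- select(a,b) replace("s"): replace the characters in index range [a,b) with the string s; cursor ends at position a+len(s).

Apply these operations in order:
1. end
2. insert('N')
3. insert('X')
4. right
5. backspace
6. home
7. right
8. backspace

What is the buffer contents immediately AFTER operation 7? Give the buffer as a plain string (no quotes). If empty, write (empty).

Answer: RZFIXOYMN

Derivation:
After op 1 (end): buf='RZFIXOYM' cursor=8
After op 2 (insert('N')): buf='RZFIXOYMN' cursor=9
After op 3 (insert('X')): buf='RZFIXOYMNX' cursor=10
After op 4 (right): buf='RZFIXOYMNX' cursor=10
After op 5 (backspace): buf='RZFIXOYMN' cursor=9
After op 6 (home): buf='RZFIXOYMN' cursor=0
After op 7 (right): buf='RZFIXOYMN' cursor=1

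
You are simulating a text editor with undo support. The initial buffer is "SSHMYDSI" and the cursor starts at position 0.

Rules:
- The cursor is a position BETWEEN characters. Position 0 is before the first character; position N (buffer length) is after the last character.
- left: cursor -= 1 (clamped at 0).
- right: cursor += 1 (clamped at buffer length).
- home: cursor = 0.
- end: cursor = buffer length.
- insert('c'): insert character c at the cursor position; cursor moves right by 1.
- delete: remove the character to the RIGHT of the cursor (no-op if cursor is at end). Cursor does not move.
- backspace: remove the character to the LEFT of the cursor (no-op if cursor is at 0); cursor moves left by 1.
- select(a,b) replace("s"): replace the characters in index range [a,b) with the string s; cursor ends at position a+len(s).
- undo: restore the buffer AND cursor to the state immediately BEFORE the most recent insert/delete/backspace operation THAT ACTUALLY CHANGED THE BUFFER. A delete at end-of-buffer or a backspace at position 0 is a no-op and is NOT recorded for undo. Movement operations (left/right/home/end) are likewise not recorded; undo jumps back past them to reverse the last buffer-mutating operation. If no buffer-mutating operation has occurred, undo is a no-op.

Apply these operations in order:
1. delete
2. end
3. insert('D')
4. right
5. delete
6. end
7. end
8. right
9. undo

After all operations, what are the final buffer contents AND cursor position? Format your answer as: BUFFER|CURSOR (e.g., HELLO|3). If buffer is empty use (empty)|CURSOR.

After op 1 (delete): buf='SHMYDSI' cursor=0
After op 2 (end): buf='SHMYDSI' cursor=7
After op 3 (insert('D')): buf='SHMYDSID' cursor=8
After op 4 (right): buf='SHMYDSID' cursor=8
After op 5 (delete): buf='SHMYDSID' cursor=8
After op 6 (end): buf='SHMYDSID' cursor=8
After op 7 (end): buf='SHMYDSID' cursor=8
After op 8 (right): buf='SHMYDSID' cursor=8
After op 9 (undo): buf='SHMYDSI' cursor=7

Answer: SHMYDSI|7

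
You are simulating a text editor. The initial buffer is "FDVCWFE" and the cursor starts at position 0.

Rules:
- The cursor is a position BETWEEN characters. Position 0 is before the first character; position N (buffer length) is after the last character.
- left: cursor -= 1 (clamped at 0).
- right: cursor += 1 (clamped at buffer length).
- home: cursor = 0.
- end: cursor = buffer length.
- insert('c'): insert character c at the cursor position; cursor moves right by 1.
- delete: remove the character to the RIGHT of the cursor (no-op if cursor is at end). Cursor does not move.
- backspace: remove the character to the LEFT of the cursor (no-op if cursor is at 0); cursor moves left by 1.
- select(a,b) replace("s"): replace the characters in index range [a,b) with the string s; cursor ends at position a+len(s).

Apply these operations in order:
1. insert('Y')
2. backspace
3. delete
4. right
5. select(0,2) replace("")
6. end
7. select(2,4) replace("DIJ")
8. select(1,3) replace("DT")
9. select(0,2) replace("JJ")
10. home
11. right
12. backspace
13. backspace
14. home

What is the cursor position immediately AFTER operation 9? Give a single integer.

After op 1 (insert('Y')): buf='YFDVCWFE' cursor=1
After op 2 (backspace): buf='FDVCWFE' cursor=0
After op 3 (delete): buf='DVCWFE' cursor=0
After op 4 (right): buf='DVCWFE' cursor=1
After op 5 (select(0,2) replace("")): buf='CWFE' cursor=0
After op 6 (end): buf='CWFE' cursor=4
After op 7 (select(2,4) replace("DIJ")): buf='CWDIJ' cursor=5
After op 8 (select(1,3) replace("DT")): buf='CDTIJ' cursor=3
After op 9 (select(0,2) replace("JJ")): buf='JJTIJ' cursor=2

Answer: 2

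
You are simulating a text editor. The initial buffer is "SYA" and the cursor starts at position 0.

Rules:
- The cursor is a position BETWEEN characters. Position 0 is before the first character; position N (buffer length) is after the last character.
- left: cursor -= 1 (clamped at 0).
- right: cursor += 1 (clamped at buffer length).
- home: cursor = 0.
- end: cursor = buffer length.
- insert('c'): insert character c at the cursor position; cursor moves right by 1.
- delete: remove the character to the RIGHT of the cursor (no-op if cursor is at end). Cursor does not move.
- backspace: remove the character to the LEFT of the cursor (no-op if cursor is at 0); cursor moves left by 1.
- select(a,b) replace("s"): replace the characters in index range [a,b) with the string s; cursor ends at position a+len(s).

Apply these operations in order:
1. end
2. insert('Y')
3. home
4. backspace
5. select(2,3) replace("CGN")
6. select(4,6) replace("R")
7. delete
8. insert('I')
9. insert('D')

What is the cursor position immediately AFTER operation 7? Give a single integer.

After op 1 (end): buf='SYA' cursor=3
After op 2 (insert('Y')): buf='SYAY' cursor=4
After op 3 (home): buf='SYAY' cursor=0
After op 4 (backspace): buf='SYAY' cursor=0
After op 5 (select(2,3) replace("CGN")): buf='SYCGNY' cursor=5
After op 6 (select(4,6) replace("R")): buf='SYCGR' cursor=5
After op 7 (delete): buf='SYCGR' cursor=5

Answer: 5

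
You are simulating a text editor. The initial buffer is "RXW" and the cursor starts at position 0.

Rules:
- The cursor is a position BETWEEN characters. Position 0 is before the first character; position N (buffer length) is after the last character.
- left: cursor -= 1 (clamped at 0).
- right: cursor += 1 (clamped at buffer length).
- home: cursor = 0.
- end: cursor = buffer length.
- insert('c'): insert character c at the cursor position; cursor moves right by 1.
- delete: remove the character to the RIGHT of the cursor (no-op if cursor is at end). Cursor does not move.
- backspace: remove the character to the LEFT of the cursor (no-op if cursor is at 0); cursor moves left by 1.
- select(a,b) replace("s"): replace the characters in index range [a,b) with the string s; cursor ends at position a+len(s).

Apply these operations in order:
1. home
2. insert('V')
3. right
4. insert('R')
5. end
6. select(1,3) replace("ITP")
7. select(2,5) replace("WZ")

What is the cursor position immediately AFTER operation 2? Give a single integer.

Answer: 1

Derivation:
After op 1 (home): buf='RXW' cursor=0
After op 2 (insert('V')): buf='VRXW' cursor=1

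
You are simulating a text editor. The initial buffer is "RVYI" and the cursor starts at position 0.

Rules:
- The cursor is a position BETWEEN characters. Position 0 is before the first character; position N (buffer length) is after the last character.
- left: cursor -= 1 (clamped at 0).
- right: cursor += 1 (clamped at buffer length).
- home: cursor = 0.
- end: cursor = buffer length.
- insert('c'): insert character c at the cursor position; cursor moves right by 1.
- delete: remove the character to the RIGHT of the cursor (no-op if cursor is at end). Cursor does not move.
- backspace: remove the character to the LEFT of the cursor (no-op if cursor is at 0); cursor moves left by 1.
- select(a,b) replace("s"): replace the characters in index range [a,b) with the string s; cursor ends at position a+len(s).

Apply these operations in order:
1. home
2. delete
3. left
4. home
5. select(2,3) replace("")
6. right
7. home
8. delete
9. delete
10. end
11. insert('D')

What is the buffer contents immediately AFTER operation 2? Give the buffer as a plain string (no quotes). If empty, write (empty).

Answer: VYI

Derivation:
After op 1 (home): buf='RVYI' cursor=0
After op 2 (delete): buf='VYI' cursor=0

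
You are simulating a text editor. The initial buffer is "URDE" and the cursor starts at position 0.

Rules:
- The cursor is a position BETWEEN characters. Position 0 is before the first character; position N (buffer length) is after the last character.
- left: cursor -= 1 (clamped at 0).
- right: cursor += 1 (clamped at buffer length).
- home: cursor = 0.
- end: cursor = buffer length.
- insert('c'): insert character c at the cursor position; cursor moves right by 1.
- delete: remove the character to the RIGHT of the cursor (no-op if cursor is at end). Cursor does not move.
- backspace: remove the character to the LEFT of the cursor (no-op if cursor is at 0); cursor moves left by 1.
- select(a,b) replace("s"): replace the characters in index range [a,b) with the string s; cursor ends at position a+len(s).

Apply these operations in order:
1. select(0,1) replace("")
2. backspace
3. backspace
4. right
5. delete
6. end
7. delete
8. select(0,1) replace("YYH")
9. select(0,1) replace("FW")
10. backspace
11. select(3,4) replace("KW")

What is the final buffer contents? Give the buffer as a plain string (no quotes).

Answer: FYHKW

Derivation:
After op 1 (select(0,1) replace("")): buf='RDE' cursor=0
After op 2 (backspace): buf='RDE' cursor=0
After op 3 (backspace): buf='RDE' cursor=0
After op 4 (right): buf='RDE' cursor=1
After op 5 (delete): buf='RE' cursor=1
After op 6 (end): buf='RE' cursor=2
After op 7 (delete): buf='RE' cursor=2
After op 8 (select(0,1) replace("YYH")): buf='YYHE' cursor=3
After op 9 (select(0,1) replace("FW")): buf='FWYHE' cursor=2
After op 10 (backspace): buf='FYHE' cursor=1
After op 11 (select(3,4) replace("KW")): buf='FYHKW' cursor=5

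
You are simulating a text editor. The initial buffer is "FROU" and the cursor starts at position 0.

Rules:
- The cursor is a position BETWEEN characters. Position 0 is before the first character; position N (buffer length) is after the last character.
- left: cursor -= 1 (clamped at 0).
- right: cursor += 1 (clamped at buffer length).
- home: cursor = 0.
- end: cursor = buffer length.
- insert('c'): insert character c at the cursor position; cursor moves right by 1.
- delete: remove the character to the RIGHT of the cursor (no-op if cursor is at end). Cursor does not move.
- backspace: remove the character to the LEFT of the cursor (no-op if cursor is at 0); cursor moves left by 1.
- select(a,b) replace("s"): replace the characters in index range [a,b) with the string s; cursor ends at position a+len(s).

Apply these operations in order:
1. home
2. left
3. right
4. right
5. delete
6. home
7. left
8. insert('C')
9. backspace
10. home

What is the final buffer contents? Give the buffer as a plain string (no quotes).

Answer: FRU

Derivation:
After op 1 (home): buf='FROU' cursor=0
After op 2 (left): buf='FROU' cursor=0
After op 3 (right): buf='FROU' cursor=1
After op 4 (right): buf='FROU' cursor=2
After op 5 (delete): buf='FRU' cursor=2
After op 6 (home): buf='FRU' cursor=0
After op 7 (left): buf='FRU' cursor=0
After op 8 (insert('C')): buf='CFRU' cursor=1
After op 9 (backspace): buf='FRU' cursor=0
After op 10 (home): buf='FRU' cursor=0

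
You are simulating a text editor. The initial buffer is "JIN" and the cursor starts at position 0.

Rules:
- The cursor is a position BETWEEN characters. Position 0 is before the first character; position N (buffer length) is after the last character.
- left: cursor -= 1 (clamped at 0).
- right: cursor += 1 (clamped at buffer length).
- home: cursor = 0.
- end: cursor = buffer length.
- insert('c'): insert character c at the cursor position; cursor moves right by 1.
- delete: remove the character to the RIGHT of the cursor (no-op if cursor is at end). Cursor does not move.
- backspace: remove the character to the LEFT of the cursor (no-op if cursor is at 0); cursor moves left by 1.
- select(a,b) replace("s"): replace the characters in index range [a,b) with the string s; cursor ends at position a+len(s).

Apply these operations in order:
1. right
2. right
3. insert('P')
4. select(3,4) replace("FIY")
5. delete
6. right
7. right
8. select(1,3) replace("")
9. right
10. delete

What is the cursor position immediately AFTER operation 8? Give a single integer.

After op 1 (right): buf='JIN' cursor=1
After op 2 (right): buf='JIN' cursor=2
After op 3 (insert('P')): buf='JIPN' cursor=3
After op 4 (select(3,4) replace("FIY")): buf='JIPFIY' cursor=6
After op 5 (delete): buf='JIPFIY' cursor=6
After op 6 (right): buf='JIPFIY' cursor=6
After op 7 (right): buf='JIPFIY' cursor=6
After op 8 (select(1,3) replace("")): buf='JFIY' cursor=1

Answer: 1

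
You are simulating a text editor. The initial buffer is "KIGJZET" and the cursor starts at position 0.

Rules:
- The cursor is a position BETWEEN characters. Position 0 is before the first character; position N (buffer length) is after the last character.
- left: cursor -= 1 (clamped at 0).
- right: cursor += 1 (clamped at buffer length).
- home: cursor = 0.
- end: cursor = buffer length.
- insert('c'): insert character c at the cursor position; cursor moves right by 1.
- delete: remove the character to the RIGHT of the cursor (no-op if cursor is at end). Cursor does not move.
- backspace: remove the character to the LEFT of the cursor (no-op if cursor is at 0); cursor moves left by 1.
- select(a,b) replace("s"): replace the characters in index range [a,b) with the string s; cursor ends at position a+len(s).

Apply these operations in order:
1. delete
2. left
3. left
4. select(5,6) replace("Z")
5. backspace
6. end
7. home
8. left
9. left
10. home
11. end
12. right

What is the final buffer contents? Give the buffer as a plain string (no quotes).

Answer: IGJZE

Derivation:
After op 1 (delete): buf='IGJZET' cursor=0
After op 2 (left): buf='IGJZET' cursor=0
After op 3 (left): buf='IGJZET' cursor=0
After op 4 (select(5,6) replace("Z")): buf='IGJZEZ' cursor=6
After op 5 (backspace): buf='IGJZE' cursor=5
After op 6 (end): buf='IGJZE' cursor=5
After op 7 (home): buf='IGJZE' cursor=0
After op 8 (left): buf='IGJZE' cursor=0
After op 9 (left): buf='IGJZE' cursor=0
After op 10 (home): buf='IGJZE' cursor=0
After op 11 (end): buf='IGJZE' cursor=5
After op 12 (right): buf='IGJZE' cursor=5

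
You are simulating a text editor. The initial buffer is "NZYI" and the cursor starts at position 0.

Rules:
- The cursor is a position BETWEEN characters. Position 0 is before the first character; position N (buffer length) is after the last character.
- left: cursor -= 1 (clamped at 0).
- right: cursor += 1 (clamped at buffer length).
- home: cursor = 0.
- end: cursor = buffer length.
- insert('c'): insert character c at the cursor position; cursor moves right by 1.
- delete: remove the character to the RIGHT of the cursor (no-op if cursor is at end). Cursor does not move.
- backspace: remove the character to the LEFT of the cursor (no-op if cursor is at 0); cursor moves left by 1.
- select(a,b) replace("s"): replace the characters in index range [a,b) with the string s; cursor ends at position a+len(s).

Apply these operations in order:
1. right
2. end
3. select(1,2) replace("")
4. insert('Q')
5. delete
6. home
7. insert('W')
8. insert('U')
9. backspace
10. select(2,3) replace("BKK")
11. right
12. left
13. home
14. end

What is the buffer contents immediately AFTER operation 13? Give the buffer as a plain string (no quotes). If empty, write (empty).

Answer: WNBKKI

Derivation:
After op 1 (right): buf='NZYI' cursor=1
After op 2 (end): buf='NZYI' cursor=4
After op 3 (select(1,2) replace("")): buf='NYI' cursor=1
After op 4 (insert('Q')): buf='NQYI' cursor=2
After op 5 (delete): buf='NQI' cursor=2
After op 6 (home): buf='NQI' cursor=0
After op 7 (insert('W')): buf='WNQI' cursor=1
After op 8 (insert('U')): buf='WUNQI' cursor=2
After op 9 (backspace): buf='WNQI' cursor=1
After op 10 (select(2,3) replace("BKK")): buf='WNBKKI' cursor=5
After op 11 (right): buf='WNBKKI' cursor=6
After op 12 (left): buf='WNBKKI' cursor=5
After op 13 (home): buf='WNBKKI' cursor=0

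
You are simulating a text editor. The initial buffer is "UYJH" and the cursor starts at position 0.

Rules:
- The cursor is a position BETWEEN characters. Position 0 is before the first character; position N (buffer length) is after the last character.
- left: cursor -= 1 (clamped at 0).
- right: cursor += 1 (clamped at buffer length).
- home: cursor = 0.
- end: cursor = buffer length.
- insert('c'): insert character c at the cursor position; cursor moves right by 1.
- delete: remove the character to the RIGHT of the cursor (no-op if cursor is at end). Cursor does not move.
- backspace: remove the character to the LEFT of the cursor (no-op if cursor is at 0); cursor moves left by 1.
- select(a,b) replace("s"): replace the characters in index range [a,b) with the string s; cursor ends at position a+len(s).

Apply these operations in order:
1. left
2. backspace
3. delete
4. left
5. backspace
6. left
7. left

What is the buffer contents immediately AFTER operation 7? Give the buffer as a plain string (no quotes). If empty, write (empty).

After op 1 (left): buf='UYJH' cursor=0
After op 2 (backspace): buf='UYJH' cursor=0
After op 3 (delete): buf='YJH' cursor=0
After op 4 (left): buf='YJH' cursor=0
After op 5 (backspace): buf='YJH' cursor=0
After op 6 (left): buf='YJH' cursor=0
After op 7 (left): buf='YJH' cursor=0

Answer: YJH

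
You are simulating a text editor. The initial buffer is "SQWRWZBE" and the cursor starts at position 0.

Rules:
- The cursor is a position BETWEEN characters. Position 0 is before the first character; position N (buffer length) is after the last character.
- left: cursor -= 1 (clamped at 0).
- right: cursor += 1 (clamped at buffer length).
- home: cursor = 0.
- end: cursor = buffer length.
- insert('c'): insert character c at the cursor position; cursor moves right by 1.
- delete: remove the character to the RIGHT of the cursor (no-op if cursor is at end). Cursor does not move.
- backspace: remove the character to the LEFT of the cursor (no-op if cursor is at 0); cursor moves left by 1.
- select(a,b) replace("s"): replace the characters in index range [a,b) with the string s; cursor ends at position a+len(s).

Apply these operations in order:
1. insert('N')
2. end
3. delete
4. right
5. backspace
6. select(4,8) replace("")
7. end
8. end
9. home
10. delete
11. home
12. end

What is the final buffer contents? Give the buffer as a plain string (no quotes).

After op 1 (insert('N')): buf='NSQWRWZBE' cursor=1
After op 2 (end): buf='NSQWRWZBE' cursor=9
After op 3 (delete): buf='NSQWRWZBE' cursor=9
After op 4 (right): buf='NSQWRWZBE' cursor=9
After op 5 (backspace): buf='NSQWRWZB' cursor=8
After op 6 (select(4,8) replace("")): buf='NSQW' cursor=4
After op 7 (end): buf='NSQW' cursor=4
After op 8 (end): buf='NSQW' cursor=4
After op 9 (home): buf='NSQW' cursor=0
After op 10 (delete): buf='SQW' cursor=0
After op 11 (home): buf='SQW' cursor=0
After op 12 (end): buf='SQW' cursor=3

Answer: SQW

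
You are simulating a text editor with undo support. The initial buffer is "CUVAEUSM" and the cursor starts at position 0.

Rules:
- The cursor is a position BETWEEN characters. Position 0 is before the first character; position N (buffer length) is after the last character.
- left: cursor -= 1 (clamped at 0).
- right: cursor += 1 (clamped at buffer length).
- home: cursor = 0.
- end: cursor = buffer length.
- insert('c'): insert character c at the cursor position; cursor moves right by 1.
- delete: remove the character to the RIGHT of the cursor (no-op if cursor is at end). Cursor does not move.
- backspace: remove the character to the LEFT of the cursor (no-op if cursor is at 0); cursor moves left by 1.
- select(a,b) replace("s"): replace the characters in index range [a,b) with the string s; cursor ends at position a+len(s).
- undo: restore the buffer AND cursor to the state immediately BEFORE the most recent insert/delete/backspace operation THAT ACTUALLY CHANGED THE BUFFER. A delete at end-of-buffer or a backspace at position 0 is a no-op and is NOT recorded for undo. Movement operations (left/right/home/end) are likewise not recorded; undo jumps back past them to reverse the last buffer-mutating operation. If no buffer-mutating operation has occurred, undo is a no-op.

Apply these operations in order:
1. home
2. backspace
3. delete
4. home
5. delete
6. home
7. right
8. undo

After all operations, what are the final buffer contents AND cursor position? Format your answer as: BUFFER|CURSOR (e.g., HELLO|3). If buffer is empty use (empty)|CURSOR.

After op 1 (home): buf='CUVAEUSM' cursor=0
After op 2 (backspace): buf='CUVAEUSM' cursor=0
After op 3 (delete): buf='UVAEUSM' cursor=0
After op 4 (home): buf='UVAEUSM' cursor=0
After op 5 (delete): buf='VAEUSM' cursor=0
After op 6 (home): buf='VAEUSM' cursor=0
After op 7 (right): buf='VAEUSM' cursor=1
After op 8 (undo): buf='UVAEUSM' cursor=0

Answer: UVAEUSM|0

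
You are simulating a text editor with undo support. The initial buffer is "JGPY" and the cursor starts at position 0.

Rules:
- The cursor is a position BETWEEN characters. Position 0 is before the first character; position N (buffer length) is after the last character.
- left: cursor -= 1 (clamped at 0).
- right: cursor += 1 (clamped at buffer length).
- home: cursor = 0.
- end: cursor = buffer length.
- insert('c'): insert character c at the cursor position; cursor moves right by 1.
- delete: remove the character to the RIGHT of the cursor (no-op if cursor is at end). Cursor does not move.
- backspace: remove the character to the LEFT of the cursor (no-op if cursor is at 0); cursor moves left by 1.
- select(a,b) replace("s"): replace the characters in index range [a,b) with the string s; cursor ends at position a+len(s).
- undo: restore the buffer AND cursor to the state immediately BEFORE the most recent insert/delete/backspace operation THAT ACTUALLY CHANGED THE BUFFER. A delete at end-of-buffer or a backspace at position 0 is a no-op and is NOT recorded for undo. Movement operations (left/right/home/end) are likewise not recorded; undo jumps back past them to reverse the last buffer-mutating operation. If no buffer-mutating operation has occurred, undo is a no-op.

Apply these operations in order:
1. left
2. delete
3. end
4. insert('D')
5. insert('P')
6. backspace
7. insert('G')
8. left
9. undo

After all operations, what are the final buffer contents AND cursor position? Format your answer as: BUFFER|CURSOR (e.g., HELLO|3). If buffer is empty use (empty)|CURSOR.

Answer: GPYD|4

Derivation:
After op 1 (left): buf='JGPY' cursor=0
After op 2 (delete): buf='GPY' cursor=0
After op 3 (end): buf='GPY' cursor=3
After op 4 (insert('D')): buf='GPYD' cursor=4
After op 5 (insert('P')): buf='GPYDP' cursor=5
After op 6 (backspace): buf='GPYD' cursor=4
After op 7 (insert('G')): buf='GPYDG' cursor=5
After op 8 (left): buf='GPYDG' cursor=4
After op 9 (undo): buf='GPYD' cursor=4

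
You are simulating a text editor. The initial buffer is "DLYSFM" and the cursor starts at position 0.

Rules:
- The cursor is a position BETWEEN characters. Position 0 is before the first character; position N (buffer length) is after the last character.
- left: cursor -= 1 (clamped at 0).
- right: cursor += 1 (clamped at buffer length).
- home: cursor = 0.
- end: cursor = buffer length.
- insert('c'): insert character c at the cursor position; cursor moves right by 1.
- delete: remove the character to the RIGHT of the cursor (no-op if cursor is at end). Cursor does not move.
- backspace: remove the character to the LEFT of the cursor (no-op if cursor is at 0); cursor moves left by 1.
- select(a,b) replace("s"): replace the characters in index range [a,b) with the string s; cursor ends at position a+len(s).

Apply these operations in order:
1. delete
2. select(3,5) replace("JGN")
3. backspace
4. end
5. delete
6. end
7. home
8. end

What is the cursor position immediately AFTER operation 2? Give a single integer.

Answer: 6

Derivation:
After op 1 (delete): buf='LYSFM' cursor=0
After op 2 (select(3,5) replace("JGN")): buf='LYSJGN' cursor=6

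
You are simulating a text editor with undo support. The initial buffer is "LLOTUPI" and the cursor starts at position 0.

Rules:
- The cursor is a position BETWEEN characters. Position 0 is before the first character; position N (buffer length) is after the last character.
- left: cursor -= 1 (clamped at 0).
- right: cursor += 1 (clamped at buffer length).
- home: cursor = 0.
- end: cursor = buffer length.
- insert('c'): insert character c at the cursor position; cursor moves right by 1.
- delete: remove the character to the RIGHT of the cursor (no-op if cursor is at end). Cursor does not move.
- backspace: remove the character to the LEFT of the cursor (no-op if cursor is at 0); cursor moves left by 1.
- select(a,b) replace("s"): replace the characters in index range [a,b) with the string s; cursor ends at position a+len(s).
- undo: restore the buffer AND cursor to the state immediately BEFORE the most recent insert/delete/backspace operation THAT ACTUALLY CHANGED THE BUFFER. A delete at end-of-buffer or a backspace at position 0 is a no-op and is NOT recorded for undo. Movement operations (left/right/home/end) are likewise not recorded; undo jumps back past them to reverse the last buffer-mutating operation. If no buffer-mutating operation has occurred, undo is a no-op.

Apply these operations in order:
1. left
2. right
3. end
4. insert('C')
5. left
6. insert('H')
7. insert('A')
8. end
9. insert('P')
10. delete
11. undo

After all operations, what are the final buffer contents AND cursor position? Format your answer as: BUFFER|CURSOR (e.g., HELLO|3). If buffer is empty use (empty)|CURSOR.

After op 1 (left): buf='LLOTUPI' cursor=0
After op 2 (right): buf='LLOTUPI' cursor=1
After op 3 (end): buf='LLOTUPI' cursor=7
After op 4 (insert('C')): buf='LLOTUPIC' cursor=8
After op 5 (left): buf='LLOTUPIC' cursor=7
After op 6 (insert('H')): buf='LLOTUPIHC' cursor=8
After op 7 (insert('A')): buf='LLOTUPIHAC' cursor=9
After op 8 (end): buf='LLOTUPIHAC' cursor=10
After op 9 (insert('P')): buf='LLOTUPIHACP' cursor=11
After op 10 (delete): buf='LLOTUPIHACP' cursor=11
After op 11 (undo): buf='LLOTUPIHAC' cursor=10

Answer: LLOTUPIHAC|10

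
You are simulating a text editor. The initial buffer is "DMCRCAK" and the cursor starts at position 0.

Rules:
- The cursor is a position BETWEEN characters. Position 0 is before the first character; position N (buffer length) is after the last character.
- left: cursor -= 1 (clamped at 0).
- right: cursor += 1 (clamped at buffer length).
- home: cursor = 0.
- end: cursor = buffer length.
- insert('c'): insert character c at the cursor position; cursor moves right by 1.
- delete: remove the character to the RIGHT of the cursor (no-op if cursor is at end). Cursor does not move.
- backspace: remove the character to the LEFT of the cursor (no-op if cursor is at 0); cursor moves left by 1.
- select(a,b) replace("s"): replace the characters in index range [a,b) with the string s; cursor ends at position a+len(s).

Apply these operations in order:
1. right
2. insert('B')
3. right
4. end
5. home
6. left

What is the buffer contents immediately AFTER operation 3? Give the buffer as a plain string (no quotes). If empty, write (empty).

After op 1 (right): buf='DMCRCAK' cursor=1
After op 2 (insert('B')): buf='DBMCRCAK' cursor=2
After op 3 (right): buf='DBMCRCAK' cursor=3

Answer: DBMCRCAK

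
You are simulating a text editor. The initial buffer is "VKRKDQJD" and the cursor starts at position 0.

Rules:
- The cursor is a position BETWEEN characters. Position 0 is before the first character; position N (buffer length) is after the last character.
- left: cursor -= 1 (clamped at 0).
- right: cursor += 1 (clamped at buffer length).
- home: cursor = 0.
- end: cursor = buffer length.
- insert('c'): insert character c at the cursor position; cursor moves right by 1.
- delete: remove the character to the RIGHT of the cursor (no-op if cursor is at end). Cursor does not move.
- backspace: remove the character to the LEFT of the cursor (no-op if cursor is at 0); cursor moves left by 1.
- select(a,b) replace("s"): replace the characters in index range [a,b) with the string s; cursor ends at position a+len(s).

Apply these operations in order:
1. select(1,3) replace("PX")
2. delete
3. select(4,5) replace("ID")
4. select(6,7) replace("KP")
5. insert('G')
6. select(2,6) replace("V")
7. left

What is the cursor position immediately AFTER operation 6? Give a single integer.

After op 1 (select(1,3) replace("PX")): buf='VPXKDQJD' cursor=3
After op 2 (delete): buf='VPXDQJD' cursor=3
After op 3 (select(4,5) replace("ID")): buf='VPXDIDJD' cursor=6
After op 4 (select(6,7) replace("KP")): buf='VPXDIDKPD' cursor=8
After op 5 (insert('G')): buf='VPXDIDKPGD' cursor=9
After op 6 (select(2,6) replace("V")): buf='VPVKPGD' cursor=3

Answer: 3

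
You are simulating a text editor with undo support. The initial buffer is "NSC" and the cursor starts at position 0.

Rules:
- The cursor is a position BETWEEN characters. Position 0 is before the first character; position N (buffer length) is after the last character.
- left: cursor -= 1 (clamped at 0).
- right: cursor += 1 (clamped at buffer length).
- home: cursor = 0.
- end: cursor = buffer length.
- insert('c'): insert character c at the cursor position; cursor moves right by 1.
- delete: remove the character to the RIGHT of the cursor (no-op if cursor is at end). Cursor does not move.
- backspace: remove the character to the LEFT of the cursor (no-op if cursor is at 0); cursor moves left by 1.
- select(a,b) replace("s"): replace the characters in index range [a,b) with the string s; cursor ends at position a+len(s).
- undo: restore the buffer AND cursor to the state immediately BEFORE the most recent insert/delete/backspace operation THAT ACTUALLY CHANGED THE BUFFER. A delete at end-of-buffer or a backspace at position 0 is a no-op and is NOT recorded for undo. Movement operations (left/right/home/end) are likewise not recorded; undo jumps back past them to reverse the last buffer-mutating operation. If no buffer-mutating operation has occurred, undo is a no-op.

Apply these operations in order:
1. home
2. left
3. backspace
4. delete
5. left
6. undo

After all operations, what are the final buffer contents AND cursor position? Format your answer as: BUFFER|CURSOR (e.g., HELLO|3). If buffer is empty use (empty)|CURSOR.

Answer: NSC|0

Derivation:
After op 1 (home): buf='NSC' cursor=0
After op 2 (left): buf='NSC' cursor=0
After op 3 (backspace): buf='NSC' cursor=0
After op 4 (delete): buf='SC' cursor=0
After op 5 (left): buf='SC' cursor=0
After op 6 (undo): buf='NSC' cursor=0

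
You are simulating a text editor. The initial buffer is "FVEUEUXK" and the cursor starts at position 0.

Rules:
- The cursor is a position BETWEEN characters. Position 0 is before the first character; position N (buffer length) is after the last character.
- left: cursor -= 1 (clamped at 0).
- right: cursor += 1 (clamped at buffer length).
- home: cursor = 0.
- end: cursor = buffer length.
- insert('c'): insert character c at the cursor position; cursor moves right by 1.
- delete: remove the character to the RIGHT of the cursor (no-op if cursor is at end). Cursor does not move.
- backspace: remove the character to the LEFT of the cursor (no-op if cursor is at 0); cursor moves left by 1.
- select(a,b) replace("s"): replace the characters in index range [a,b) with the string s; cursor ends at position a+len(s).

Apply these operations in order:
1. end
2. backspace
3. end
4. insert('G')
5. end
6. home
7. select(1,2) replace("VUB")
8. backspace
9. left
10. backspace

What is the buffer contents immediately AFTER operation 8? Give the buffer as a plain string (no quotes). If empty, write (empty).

After op 1 (end): buf='FVEUEUXK' cursor=8
After op 2 (backspace): buf='FVEUEUX' cursor=7
After op 3 (end): buf='FVEUEUX' cursor=7
After op 4 (insert('G')): buf='FVEUEUXG' cursor=8
After op 5 (end): buf='FVEUEUXG' cursor=8
After op 6 (home): buf='FVEUEUXG' cursor=0
After op 7 (select(1,2) replace("VUB")): buf='FVUBEUEUXG' cursor=4
After op 8 (backspace): buf='FVUEUEUXG' cursor=3

Answer: FVUEUEUXG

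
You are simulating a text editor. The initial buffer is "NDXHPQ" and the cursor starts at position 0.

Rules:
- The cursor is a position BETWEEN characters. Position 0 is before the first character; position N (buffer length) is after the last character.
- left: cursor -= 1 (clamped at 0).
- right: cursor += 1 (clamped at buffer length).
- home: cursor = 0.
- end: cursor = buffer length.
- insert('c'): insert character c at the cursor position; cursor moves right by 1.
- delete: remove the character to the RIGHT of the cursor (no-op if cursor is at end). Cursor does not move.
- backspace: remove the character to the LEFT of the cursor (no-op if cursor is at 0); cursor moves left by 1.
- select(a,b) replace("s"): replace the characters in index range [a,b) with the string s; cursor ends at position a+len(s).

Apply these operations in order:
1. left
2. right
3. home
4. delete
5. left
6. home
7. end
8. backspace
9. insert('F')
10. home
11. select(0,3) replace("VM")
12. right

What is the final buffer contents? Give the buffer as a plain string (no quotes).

Answer: VMPF

Derivation:
After op 1 (left): buf='NDXHPQ' cursor=0
After op 2 (right): buf='NDXHPQ' cursor=1
After op 3 (home): buf='NDXHPQ' cursor=0
After op 4 (delete): buf='DXHPQ' cursor=0
After op 5 (left): buf='DXHPQ' cursor=0
After op 6 (home): buf='DXHPQ' cursor=0
After op 7 (end): buf='DXHPQ' cursor=5
After op 8 (backspace): buf='DXHP' cursor=4
After op 9 (insert('F')): buf='DXHPF' cursor=5
After op 10 (home): buf='DXHPF' cursor=0
After op 11 (select(0,3) replace("VM")): buf='VMPF' cursor=2
After op 12 (right): buf='VMPF' cursor=3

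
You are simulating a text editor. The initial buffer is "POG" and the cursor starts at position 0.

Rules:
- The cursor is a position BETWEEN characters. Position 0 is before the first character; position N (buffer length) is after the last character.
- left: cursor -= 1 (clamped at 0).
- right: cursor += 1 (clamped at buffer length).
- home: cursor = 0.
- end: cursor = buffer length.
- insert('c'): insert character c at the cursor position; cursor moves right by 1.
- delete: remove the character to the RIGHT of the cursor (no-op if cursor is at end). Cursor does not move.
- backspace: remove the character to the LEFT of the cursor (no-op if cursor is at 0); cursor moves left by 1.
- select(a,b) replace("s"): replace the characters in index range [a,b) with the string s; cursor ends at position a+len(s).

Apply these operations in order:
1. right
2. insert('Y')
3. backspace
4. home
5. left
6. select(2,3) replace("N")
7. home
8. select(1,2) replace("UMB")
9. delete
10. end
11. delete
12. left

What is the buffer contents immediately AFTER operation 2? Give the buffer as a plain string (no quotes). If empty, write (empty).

Answer: PYOG

Derivation:
After op 1 (right): buf='POG' cursor=1
After op 2 (insert('Y')): buf='PYOG' cursor=2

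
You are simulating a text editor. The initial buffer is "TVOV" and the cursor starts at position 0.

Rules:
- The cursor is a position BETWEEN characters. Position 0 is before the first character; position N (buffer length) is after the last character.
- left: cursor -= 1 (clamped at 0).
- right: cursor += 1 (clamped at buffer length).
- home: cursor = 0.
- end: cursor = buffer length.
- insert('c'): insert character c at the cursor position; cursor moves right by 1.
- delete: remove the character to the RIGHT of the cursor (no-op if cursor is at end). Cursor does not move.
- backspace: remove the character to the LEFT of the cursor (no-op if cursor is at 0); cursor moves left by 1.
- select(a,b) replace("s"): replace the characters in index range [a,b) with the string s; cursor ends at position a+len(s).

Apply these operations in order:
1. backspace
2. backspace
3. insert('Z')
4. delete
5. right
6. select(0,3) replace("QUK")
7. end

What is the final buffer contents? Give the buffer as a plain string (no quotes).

After op 1 (backspace): buf='TVOV' cursor=0
After op 2 (backspace): buf='TVOV' cursor=0
After op 3 (insert('Z')): buf='ZTVOV' cursor=1
After op 4 (delete): buf='ZVOV' cursor=1
After op 5 (right): buf='ZVOV' cursor=2
After op 6 (select(0,3) replace("QUK")): buf='QUKV' cursor=3
After op 7 (end): buf='QUKV' cursor=4

Answer: QUKV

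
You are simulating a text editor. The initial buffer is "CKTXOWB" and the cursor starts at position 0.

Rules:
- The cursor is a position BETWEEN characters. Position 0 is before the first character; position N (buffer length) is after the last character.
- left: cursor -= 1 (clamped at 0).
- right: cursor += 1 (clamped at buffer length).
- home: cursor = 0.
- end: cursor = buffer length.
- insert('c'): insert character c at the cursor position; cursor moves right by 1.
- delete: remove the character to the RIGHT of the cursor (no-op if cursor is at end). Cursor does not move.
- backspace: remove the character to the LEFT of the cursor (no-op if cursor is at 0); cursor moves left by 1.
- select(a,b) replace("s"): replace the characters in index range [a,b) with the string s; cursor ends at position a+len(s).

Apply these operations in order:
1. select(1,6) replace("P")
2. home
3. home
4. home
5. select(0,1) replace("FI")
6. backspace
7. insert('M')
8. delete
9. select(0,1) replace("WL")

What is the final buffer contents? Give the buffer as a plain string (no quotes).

Answer: WLMB

Derivation:
After op 1 (select(1,6) replace("P")): buf='CPB' cursor=2
After op 2 (home): buf='CPB' cursor=0
After op 3 (home): buf='CPB' cursor=0
After op 4 (home): buf='CPB' cursor=0
After op 5 (select(0,1) replace("FI")): buf='FIPB' cursor=2
After op 6 (backspace): buf='FPB' cursor=1
After op 7 (insert('M')): buf='FMPB' cursor=2
After op 8 (delete): buf='FMB' cursor=2
After op 9 (select(0,1) replace("WL")): buf='WLMB' cursor=2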